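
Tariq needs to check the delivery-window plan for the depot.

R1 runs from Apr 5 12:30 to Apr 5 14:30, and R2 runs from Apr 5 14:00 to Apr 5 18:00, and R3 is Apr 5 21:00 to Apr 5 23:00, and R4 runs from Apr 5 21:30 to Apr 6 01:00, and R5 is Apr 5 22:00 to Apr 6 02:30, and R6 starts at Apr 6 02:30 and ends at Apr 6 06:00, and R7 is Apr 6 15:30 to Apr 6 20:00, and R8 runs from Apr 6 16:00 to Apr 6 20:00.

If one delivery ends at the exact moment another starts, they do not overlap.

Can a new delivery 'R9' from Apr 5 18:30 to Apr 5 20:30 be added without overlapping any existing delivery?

R1: ends Apr 5 14:30 at or before R9 starts Apr 5 18:30 → clear.
R2: ends Apr 5 18:00 at or before R9 starts Apr 5 18:30 → clear.
R3: starts Apr 5 21:00 at or after R9 ends Apr 5 20:30 → clear.
R4: starts Apr 5 21:30 at or after R9 ends Apr 5 20:30 → clear.
R5: starts Apr 5 22:00 at or after R9 ends Apr 5 20:30 → clear.
R6: starts Apr 6 02:30 at or after R9 ends Apr 5 20:30 → clear.
R7: starts Apr 6 15:30 at or after R9 ends Apr 5 20:30 → clear.
R8: starts Apr 6 16:00 at or after R9 ends Apr 5 20:30 → clear.

Yes — the slot is free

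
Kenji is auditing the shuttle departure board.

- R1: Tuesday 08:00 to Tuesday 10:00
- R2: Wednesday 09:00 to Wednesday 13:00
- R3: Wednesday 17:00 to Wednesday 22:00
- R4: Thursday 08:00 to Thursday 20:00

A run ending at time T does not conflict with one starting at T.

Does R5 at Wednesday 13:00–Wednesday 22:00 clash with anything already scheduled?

Yes — it overlaps R3

R1: ends Tuesday 10:00 at or before R5 starts Wednesday 13:00 → clear.
R2: ends Wednesday 13:00 at or before R5 starts Wednesday 13:00 → clear.
R3: starts Wednesday 17:00 before R5 ends Wednesday 22:00, and ends Wednesday 22:00 after R5 starts Wednesday 13:00 → overlap.
R4: starts Thursday 08:00 at or after R5 ends Wednesday 22:00 → clear.
R5 overlaps R3.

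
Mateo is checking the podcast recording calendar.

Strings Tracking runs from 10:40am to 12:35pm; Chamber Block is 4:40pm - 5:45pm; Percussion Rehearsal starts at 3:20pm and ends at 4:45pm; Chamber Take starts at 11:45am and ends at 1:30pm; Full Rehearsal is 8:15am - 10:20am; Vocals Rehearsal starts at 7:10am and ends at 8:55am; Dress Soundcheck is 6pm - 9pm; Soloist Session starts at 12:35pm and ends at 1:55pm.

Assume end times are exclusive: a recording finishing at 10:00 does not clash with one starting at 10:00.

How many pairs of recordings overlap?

4

Sorted by start: Vocals Rehearsal, Full Rehearsal, Strings Tracking, Chamber Take, Soloist Session, Percussion Rehearsal, Chamber Block, Dress Soundcheck.
Full Rehearsal starts before Vocals Rehearsal ends → Vocals Rehearsal and Full Rehearsal overlap.
Strings Tracking starts after Vocals Rehearsal ends, so Vocals Rehearsal has no further overlaps.
Strings Tracking starts after Full Rehearsal ends, so Full Rehearsal has no further overlaps.
Chamber Take starts before Strings Tracking ends → Strings Tracking and Chamber Take overlap.
Soloist Session starts exactly when Strings Tracking ends (back-to-back, no overlap), so Strings Tracking has no further overlaps.
Soloist Session starts before Chamber Take ends → Chamber Take and Soloist Session overlap.
Percussion Rehearsal starts after Chamber Take ends, so Chamber Take has no further overlaps.
Percussion Rehearsal starts after Soloist Session ends, so Soloist Session has no further overlaps.
Chamber Block starts before Percussion Rehearsal ends → Percussion Rehearsal and Chamber Block overlap.
Dress Soundcheck starts after Percussion Rehearsal ends.
Dress Soundcheck starts after Chamber Block ends.
Overlapping pairs: Chamber Block & Percussion Rehearsal, Chamber Take & Soloist Session, Chamber Take & Strings Tracking, Full Rehearsal & Vocals Rehearsal — 4 in total.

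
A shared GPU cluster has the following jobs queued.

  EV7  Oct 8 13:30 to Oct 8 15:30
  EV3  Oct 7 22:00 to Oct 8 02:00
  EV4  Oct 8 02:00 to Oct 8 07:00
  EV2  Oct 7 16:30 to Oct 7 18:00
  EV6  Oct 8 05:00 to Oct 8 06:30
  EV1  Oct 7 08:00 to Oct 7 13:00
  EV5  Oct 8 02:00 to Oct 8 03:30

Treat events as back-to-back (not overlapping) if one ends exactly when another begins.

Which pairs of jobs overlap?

Two intervals overlap when each starts before the other ends.
Sorted by start: EV1, EV2, EV3, EV4, EV5, EV6, EV7.
EV2 starts after EV1 ends, so nothing later overlaps EV1 either.
EV3 starts after EV2 ends, so nothing later overlaps EV2 either.
EV4 starts exactly when EV3 ends (back-to-back, no overlap), so nothing later overlaps EV3 either.
EV5 starts before EV4 ends → EV4 and EV5 overlap.
EV6 starts before EV4 ends → EV4 and EV6 overlap.
EV7 starts after EV4 ends.
EV6 starts after EV5 ends, so nothing later overlaps EV5 either.
EV7 starts after EV6 ends.

EV4 & EV5, EV4 & EV6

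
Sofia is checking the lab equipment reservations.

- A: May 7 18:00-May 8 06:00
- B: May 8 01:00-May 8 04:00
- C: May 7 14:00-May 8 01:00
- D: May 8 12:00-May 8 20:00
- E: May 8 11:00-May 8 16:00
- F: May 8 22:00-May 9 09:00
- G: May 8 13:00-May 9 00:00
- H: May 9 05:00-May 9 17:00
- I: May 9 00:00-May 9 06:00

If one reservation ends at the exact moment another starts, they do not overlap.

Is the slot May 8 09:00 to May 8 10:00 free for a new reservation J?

Yes — the slot is free

C: ends May 8 01:00 at or before J starts May 8 09:00 → clear.
A: ends May 8 06:00 at or before J starts May 8 09:00 → clear.
B: ends May 8 04:00 at or before J starts May 8 09:00 → clear.
E: starts May 8 11:00 at or after J ends May 8 10:00 → clear.
D: starts May 8 12:00 at or after J ends May 8 10:00 → clear.
G: starts May 8 13:00 at or after J ends May 8 10:00 → clear.
F: starts May 8 22:00 at or after J ends May 8 10:00 → clear.
I: starts May 9 00:00 at or after J ends May 8 10:00 → clear.
H: starts May 9 05:00 at or after J ends May 8 10:00 → clear.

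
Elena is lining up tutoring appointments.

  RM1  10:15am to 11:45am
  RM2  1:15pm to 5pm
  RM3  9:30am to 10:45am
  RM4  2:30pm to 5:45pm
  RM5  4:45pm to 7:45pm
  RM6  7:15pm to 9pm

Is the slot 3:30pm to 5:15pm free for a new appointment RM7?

No — it overlaps RM2, RM4, RM5

RM3: ends 10:45am at or before RM7 starts 3:30pm → clear.
RM1: ends 11:45am at or before RM7 starts 3:30pm → clear.
RM2: starts 1:15pm before RM7 ends 5:15pm, and ends 5pm after RM7 starts 3:30pm → overlap.
RM4: starts 2:30pm before RM7 ends 5:15pm, and ends 5:45pm after RM7 starts 3:30pm → overlap.
RM5: starts 4:45pm before RM7 ends 5:15pm, and ends 7:45pm after RM7 starts 3:30pm → overlap.
RM6: starts 7:15pm at or after RM7 ends 5:15pm → clear.
RM7 overlaps RM2, RM4, RM5.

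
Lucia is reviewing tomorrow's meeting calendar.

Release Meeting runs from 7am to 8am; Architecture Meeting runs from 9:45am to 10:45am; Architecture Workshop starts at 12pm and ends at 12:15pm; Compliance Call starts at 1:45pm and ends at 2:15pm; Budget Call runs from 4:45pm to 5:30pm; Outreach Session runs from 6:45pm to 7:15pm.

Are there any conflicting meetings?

No

Sorted by start: Release Meeting, Architecture Meeting, Architecture Workshop, Compliance Call, Budget Call, Outreach Session.
Architecture Meeting starts after Release Meeting ends, so Release Meeting has no further overlaps.
Architecture Workshop starts after Architecture Meeting ends, so Architecture Meeting has no further overlaps.
Compliance Call starts after Architecture Workshop ends, so Architecture Workshop has no further overlaps.
Budget Call starts after Compliance Call ends, so Compliance Call has no further overlaps.
Outreach Session starts after Budget Call ends.
Every pair is clear; the schedule has no overlaps.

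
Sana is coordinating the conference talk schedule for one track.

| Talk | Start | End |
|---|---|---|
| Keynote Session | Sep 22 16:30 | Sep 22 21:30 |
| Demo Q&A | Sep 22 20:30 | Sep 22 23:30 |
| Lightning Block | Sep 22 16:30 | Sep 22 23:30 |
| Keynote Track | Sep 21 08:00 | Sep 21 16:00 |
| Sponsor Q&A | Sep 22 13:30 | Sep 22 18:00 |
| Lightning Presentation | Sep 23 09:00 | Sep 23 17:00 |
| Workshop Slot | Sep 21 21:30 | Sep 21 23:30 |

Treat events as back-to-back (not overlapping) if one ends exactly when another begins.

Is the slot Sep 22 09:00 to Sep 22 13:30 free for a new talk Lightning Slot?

Keynote Track: ends Sep 21 16:00 at or before Lightning Slot starts Sep 22 09:00 → clear.
Workshop Slot: ends Sep 21 23:30 at or before Lightning Slot starts Sep 22 09:00 → clear.
Sponsor Q&A: starts Sep 22 13:30 at or after Lightning Slot ends Sep 22 13:30 → clear.
Lightning Block: starts Sep 22 16:30 at or after Lightning Slot ends Sep 22 13:30 → clear.
Keynote Session: starts Sep 22 16:30 at or after Lightning Slot ends Sep 22 13:30 → clear.
Demo Q&A: starts Sep 22 20:30 at or after Lightning Slot ends Sep 22 13:30 → clear.
Lightning Presentation: starts Sep 23 09:00 at or after Lightning Slot ends Sep 22 13:30 → clear.

Yes — the slot is free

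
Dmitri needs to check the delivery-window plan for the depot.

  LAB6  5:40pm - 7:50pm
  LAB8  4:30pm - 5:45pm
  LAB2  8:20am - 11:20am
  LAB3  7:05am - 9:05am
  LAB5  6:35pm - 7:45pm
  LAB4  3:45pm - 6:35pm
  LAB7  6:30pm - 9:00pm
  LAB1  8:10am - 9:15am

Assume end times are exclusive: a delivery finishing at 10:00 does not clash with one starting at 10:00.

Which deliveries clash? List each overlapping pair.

LAB1 & LAB2, LAB1 & LAB3, LAB2 & LAB3, LAB4 & LAB6, LAB4 & LAB7, LAB4 & LAB8, LAB5 & LAB6, LAB5 & LAB7, LAB6 & LAB7, LAB6 & LAB8

Two intervals overlap when each starts before the other ends.
Sorted by start: LAB3, LAB1, LAB2, LAB4, LAB8, LAB6, LAB7, LAB5.
LAB1 starts before LAB3 ends → LAB3 and LAB1 overlap.
LAB2 starts before LAB3 ends → LAB3 and LAB2 overlap.
LAB4 starts after LAB3 ends; LAB3 is clear from here.
LAB2 starts before LAB1 ends → LAB1 and LAB2 overlap.
LAB4 starts after LAB1 ends; LAB1 is clear from here.
LAB4 starts after LAB2 ends; LAB2 is clear from here.
LAB8 starts before LAB4 ends → LAB4 and LAB8 overlap.
LAB6 starts before LAB4 ends → LAB4 and LAB6 overlap.
LAB7 starts before LAB4 ends → LAB4 and LAB7 overlap.
LAB5 starts exactly when LAB4 ends (back-to-back, no overlap).
LAB6 starts before LAB8 ends → LAB8 and LAB6 overlap.
LAB7 starts after LAB8 ends; LAB8 is clear from here.
LAB7 starts before LAB6 ends → LAB6 and LAB7 overlap.
LAB5 starts before LAB6 ends → LAB6 and LAB5 overlap.
LAB5 starts before LAB7 ends → LAB7 and LAB5 overlap.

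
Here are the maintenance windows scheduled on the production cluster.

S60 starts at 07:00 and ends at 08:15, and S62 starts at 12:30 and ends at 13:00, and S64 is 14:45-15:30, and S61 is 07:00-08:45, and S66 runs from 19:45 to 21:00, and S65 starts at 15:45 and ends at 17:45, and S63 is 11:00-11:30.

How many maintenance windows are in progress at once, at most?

2

Walk through starts and ends in time order (an end at T is processed before a start at T):
07:00 start S60 → 1
07:00 start S61 → 2
08:15 end S60 → 1
08:45 end S61 → 0
11:00 start S63 → 1
11:30 end S63 → 0
12:30 start S62 → 1
13:00 end S62 → 0
14:45 start S64 → 1
15:30 end S64 → 0
15:45 start S65 → 1
17:45 end S65 → 0
19:45 start S66 → 1
21:00 end S66 → 0
Peak is 2, at 07:00 (S60, S61).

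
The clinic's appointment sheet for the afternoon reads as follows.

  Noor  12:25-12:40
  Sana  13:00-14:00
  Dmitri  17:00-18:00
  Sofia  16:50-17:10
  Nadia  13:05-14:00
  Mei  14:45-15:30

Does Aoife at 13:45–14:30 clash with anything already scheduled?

Yes — it overlaps Nadia, Sana

Noor: ends 12:40 at or before Aoife starts 13:45 → clear.
Sana: starts 13:00 before Aoife ends 14:30, and ends 14:00 after Aoife starts 13:45 → overlap.
Nadia: starts 13:05 before Aoife ends 14:30, and ends 14:00 after Aoife starts 13:45 → overlap.
Mei: starts 14:45 at or after Aoife ends 14:30 → clear.
Sofia: starts 16:50 at or after Aoife ends 14:30 → clear.
Dmitri: starts 17:00 at or after Aoife ends 14:30 → clear.
Aoife overlaps Nadia, Sana.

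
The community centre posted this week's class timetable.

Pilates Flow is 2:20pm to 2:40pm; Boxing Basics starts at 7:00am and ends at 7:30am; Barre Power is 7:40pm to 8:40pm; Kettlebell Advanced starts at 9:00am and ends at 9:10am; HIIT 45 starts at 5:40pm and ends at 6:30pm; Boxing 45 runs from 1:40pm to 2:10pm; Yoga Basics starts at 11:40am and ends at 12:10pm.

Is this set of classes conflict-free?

Yes

Sorted by start: Boxing Basics, Kettlebell Advanced, Yoga Basics, Boxing 45, Pilates Flow, HIIT 45, Barre Power.
Kettlebell Advanced starts after Boxing Basics ends; Boxing Basics is clear from here.
Yoga Basics starts after Kettlebell Advanced ends; Kettlebell Advanced is clear from here.
Boxing 45 starts after Yoga Basics ends; Yoga Basics is clear from here.
Pilates Flow starts after Boxing 45 ends; Boxing 45 is clear from here.
HIIT 45 starts after Pilates Flow ends; Pilates Flow is clear from here.
Barre Power starts after HIIT 45 ends.
Every pair is clear; the schedule has no overlaps.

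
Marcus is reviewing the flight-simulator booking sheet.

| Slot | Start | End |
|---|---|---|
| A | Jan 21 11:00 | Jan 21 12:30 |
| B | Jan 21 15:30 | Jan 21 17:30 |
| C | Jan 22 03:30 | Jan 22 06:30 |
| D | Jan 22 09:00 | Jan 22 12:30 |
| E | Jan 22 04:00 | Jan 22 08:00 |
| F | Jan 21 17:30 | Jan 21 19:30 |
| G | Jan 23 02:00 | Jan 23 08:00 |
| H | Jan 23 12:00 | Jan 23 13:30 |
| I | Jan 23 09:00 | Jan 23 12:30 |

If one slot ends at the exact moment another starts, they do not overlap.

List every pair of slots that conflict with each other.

C & E, H & I

Sorted by start: A, B, F, C, E, D, G, I, H.
B starts after A ends; A is clear from here.
F starts exactly when B ends (back-to-back, no overlap); B is clear from here.
C starts after F ends; F is clear from here.
E starts before C ends → C and E overlap.
D starts after C ends; C is clear from here.
D starts after E ends; E is clear from here.
G starts after D ends; D is clear from here.
I starts after G ends; G is clear from here.
H starts before I ends → I and H overlap.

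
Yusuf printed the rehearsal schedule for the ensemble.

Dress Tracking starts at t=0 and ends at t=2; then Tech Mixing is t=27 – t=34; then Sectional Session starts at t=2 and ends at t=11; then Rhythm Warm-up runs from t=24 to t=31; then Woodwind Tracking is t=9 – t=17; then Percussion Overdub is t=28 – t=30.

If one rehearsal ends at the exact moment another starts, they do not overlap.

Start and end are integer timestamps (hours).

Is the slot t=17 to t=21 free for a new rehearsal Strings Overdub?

Yes — the slot is free

Dress Tracking: ends t=2 at or before Strings Overdub starts t=17 → clear.
Sectional Session: ends t=11 at or before Strings Overdub starts t=17 → clear.
Woodwind Tracking: ends t=17 at or before Strings Overdub starts t=17 → clear.
Rhythm Warm-up: starts t=24 at or after Strings Overdub ends t=21 → clear.
Tech Mixing: starts t=27 at or after Strings Overdub ends t=21 → clear.
Percussion Overdub: starts t=28 at or after Strings Overdub ends t=21 → clear.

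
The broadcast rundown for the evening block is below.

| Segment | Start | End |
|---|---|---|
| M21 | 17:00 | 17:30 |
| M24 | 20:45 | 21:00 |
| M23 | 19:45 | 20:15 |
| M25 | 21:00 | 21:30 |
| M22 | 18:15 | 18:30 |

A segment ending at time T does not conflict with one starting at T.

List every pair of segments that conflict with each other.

none

Sorted by start: M21, M22, M23, M24, M25.
M22 starts after M21 ends, so M21 has no further overlaps.
M23 starts after M22 ends, so M22 has no further overlaps.
M24 starts after M23 ends, so M23 has no further overlaps.
M25 starts exactly when M24 ends (back-to-back, no overlap).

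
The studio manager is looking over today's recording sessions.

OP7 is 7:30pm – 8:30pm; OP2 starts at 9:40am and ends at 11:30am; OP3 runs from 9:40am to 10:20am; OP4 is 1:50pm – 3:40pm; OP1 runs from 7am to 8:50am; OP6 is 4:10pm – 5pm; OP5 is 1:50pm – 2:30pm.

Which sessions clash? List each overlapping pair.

Sorted by start: OP1, OP2, OP3, OP4, OP5, OP6, OP7.
OP2 starts after OP1 ends, so nothing later overlaps OP1 either.
OP3 starts before OP2 ends → OP2 and OP3 overlap.
OP4 starts after OP2 ends, so nothing later overlaps OP2 either.
OP4 starts after OP3 ends, so nothing later overlaps OP3 either.
OP5 starts before OP4 ends → OP4 and OP5 overlap.
OP6 starts after OP4 ends, so nothing later overlaps OP4 either.
OP6 starts after OP5 ends, so nothing later overlaps OP5 either.
OP7 starts after OP6 ends.

OP2 & OP3, OP4 & OP5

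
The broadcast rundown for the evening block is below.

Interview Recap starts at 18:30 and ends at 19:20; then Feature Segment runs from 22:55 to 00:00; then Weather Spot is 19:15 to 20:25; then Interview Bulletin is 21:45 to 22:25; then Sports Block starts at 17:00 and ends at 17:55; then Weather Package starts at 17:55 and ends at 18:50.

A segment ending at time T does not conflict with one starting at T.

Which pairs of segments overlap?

Sorted by start: Sports Block, Weather Package, Interview Recap, Weather Spot, Interview Bulletin, Feature Segment.
Weather Package starts exactly when Sports Block ends (back-to-back, no overlap), so Sports Block has no further overlaps.
Interview Recap starts before Weather Package ends → Weather Package and Interview Recap overlap.
Weather Spot starts after Weather Package ends, so Weather Package has no further overlaps.
Weather Spot starts before Interview Recap ends → Interview Recap and Weather Spot overlap.
Interview Bulletin starts after Interview Recap ends, so Interview Recap has no further overlaps.
Interview Bulletin starts after Weather Spot ends, so Weather Spot has no further overlaps.
Feature Segment starts after Interview Bulletin ends.

Interview Recap & Weather Package, Interview Recap & Weather Spot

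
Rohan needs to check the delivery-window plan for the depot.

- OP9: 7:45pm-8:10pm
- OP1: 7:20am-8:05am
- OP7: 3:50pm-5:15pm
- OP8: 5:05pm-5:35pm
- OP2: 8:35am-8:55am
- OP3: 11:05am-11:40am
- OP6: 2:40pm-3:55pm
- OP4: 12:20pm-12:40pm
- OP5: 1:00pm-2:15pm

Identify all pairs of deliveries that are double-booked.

Check each pair: they overlap iff neither finishes before the other starts.
Sorted by start: OP1, OP2, OP3, OP4, OP5, OP6, OP7, OP8, OP9.
OP2 starts after OP1 ends, so OP1 has no further overlaps.
OP3 starts after OP2 ends, so OP2 has no further overlaps.
OP4 starts after OP3 ends, so OP3 has no further overlaps.
OP5 starts after OP4 ends, so OP4 has no further overlaps.
OP6 starts after OP5 ends, so OP5 has no further overlaps.
OP7 starts before OP6 ends → OP6 and OP7 overlap.
OP8 starts after OP6 ends, so OP6 has no further overlaps.
OP8 starts before OP7 ends → OP7 and OP8 overlap.
OP9 starts after OP7 ends.
OP9 starts after OP8 ends.

OP6 & OP7, OP7 & OP8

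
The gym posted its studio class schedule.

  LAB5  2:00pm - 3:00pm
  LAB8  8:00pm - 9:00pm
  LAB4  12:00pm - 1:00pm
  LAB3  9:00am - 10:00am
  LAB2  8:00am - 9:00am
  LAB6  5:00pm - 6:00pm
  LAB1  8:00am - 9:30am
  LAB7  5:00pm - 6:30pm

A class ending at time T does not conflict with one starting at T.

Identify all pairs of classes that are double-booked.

LAB1 & LAB2, LAB1 & LAB3, LAB6 & LAB7

Sorted by start: LAB1, LAB2, LAB3, LAB4, LAB5, LAB6, LAB7, LAB8.
LAB2 starts before LAB1 ends → LAB1 and LAB2 overlap.
LAB3 starts before LAB1 ends → LAB1 and LAB3 overlap.
LAB4 starts after LAB1 ends, so LAB1 has no further overlaps.
LAB3 starts exactly when LAB2 ends (back-to-back, no overlap), so LAB2 has no further overlaps.
LAB4 starts after LAB3 ends, so LAB3 has no further overlaps.
LAB5 starts after LAB4 ends, so LAB4 has no further overlaps.
LAB6 starts after LAB5 ends, so LAB5 has no further overlaps.
LAB7 starts before LAB6 ends → LAB6 and LAB7 overlap.
LAB8 starts after LAB6 ends.
LAB8 starts after LAB7 ends.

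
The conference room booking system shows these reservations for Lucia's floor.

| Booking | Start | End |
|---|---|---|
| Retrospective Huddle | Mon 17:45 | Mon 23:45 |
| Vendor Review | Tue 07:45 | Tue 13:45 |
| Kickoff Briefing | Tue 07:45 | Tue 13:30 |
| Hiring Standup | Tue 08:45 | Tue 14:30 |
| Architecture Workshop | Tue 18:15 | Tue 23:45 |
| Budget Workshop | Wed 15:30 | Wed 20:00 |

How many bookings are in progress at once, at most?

3

Sweep the timeline, counting +1 at each start and −1 at each end (ends before starts at a tie):
Mon 17:45 start Retrospective Huddle → 1
Mon 23:45 end Retrospective Huddle → 0
Tue 07:45 start Kickoff Briefing → 1
Tue 07:45 start Vendor Review → 2
Tue 08:45 start Hiring Standup → 3
Tue 13:30 end Kickoff Briefing → 2
Tue 13:45 end Vendor Review → 1
Tue 14:30 end Hiring Standup → 0
Tue 18:15 start Architecture Workshop → 1
Tue 23:45 end Architecture Workshop → 0
Wed 15:30 start Budget Workshop → 1
Wed 20:00 end Budget Workshop → 0
Peak is 3, at Tue 08:45 (Hiring Standup, Kickoff Briefing, Vendor Review).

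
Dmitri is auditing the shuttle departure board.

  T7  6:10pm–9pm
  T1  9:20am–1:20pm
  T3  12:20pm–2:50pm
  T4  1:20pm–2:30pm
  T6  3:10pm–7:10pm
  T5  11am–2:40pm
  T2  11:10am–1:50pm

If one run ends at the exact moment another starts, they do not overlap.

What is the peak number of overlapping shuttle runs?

Walk through starts and ends in time order (an end at T is processed before a start at T):
9:20am start T1 → 1
11am start T5 → 2
11:10am start T2 → 3
12:20pm start T3 → 4
1:20pm end T1 → 3
1:20pm start T4 → 4
1:50pm end T2 → 3
2:30pm end T4 → 2
2:40pm end T5 → 1
2:50pm end T3 → 0
3:10pm start T6 → 1
6:10pm start T7 → 2
7:10pm end T6 → 1
9pm end T7 → 0
Peak is 4, at 12:20pm (T1, T2, T3, T5).

4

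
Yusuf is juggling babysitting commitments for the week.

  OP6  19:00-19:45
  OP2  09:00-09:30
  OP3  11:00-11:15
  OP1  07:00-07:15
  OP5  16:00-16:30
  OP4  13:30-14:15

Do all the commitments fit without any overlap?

Yes

Sorted by start: OP1, OP2, OP3, OP4, OP5, OP6.
OP2 starts after OP1 ends; OP1 is clear from here.
OP3 starts after OP2 ends; OP2 is clear from here.
OP4 starts after OP3 ends; OP3 is clear from here.
OP5 starts after OP4 ends; OP4 is clear from here.
OP6 starts after OP5 ends.
Every pair is clear; the schedule has no overlaps.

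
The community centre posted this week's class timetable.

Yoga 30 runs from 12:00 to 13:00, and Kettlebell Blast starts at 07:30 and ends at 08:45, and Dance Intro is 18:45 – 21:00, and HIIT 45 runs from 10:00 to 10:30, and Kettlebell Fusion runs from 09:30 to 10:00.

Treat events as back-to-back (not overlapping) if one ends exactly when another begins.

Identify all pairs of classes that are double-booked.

Two intervals overlap when each starts before the other ends.
Sorted by start: Kettlebell Blast, Kettlebell Fusion, HIIT 45, Yoga 30, Dance Intro.
Kettlebell Fusion starts after Kettlebell Blast ends, so Kettlebell Blast has no further overlaps.
HIIT 45 starts exactly when Kettlebell Fusion ends (back-to-back, no overlap), so Kettlebell Fusion has no further overlaps.
Yoga 30 starts after HIIT 45 ends, so HIIT 45 has no further overlaps.
Dance Intro starts after Yoga 30 ends.

no overlapping pairs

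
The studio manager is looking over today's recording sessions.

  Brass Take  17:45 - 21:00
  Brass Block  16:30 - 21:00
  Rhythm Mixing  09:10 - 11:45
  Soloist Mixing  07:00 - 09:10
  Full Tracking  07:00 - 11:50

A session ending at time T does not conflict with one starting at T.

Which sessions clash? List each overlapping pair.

Brass Block & Brass Take, Full Tracking & Rhythm Mixing, Full Tracking & Soloist Mixing

Two intervals overlap when each starts before the other ends.
Sorted by start: Soloist Mixing, Full Tracking, Rhythm Mixing, Brass Block, Brass Take.
Full Tracking starts before Soloist Mixing ends → Soloist Mixing and Full Tracking overlap.
Rhythm Mixing starts exactly when Soloist Mixing ends (back-to-back, no overlap); Soloist Mixing is clear from here.
Rhythm Mixing starts before Full Tracking ends → Full Tracking and Rhythm Mixing overlap.
Brass Block starts after Full Tracking ends; Full Tracking is clear from here.
Brass Block starts after Rhythm Mixing ends; Rhythm Mixing is clear from here.
Brass Take starts before Brass Block ends → Brass Block and Brass Take overlap.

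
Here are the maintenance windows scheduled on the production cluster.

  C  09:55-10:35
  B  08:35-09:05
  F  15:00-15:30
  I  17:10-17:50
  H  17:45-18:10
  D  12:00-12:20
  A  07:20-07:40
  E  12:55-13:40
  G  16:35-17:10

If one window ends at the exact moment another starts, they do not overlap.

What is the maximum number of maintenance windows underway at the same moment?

2

Walk through starts and ends in time order (an end at T is processed before a start at T):
07:20 start A → 1
07:40 end A → 0
08:35 start B → 1
09:05 end B → 0
09:55 start C → 1
10:35 end C → 0
12:00 start D → 1
12:20 end D → 0
12:55 start E → 1
13:40 end E → 0
15:00 start F → 1
15:30 end F → 0
16:35 start G → 1
17:10 end G → 0
17:10 start I → 1
17:45 start H → 2
17:50 end I → 1
18:10 end H → 0
Peak is 2, at 17:45 (H, I).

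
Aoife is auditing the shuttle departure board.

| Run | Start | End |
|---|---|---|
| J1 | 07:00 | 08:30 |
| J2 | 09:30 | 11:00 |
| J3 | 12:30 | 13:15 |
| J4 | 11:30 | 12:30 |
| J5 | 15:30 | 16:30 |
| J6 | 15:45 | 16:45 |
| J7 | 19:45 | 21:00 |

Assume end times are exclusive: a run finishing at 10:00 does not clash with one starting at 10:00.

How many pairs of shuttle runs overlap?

1

Two intervals overlap when each starts before the other ends.
Sorted by start: J1, J2, J4, J3, J5, J6, J7.
J2 starts after J1 ends, so nothing later overlaps J1 either.
J4 starts after J2 ends, so nothing later overlaps J2 either.
J3 starts exactly when J4 ends (back-to-back, no overlap), so nothing later overlaps J4 either.
J5 starts after J3 ends, so nothing later overlaps J3 either.
J6 starts before J5 ends → J5 and J6 overlap.
J7 starts after J5 ends.
J7 starts after J6 ends.
Overlapping pairs: J5 & J6 — 1 in total.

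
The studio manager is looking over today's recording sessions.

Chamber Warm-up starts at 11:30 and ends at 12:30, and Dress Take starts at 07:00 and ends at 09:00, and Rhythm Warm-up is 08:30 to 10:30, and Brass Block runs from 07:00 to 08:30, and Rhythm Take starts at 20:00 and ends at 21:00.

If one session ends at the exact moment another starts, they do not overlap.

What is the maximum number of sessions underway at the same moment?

Walk through starts and ends in time order (an end at T is processed before a start at T):
07:00 start Brass Block → 1
07:00 start Dress Take → 2
08:30 end Brass Block → 1
08:30 start Rhythm Warm-up → 2
09:00 end Dress Take → 1
10:30 end Rhythm Warm-up → 0
11:30 start Chamber Warm-up → 1
12:30 end Chamber Warm-up → 0
20:00 start Rhythm Take → 1
21:00 end Rhythm Take → 0
Peak is 2, at 07:00 (Brass Block, Dress Take).

2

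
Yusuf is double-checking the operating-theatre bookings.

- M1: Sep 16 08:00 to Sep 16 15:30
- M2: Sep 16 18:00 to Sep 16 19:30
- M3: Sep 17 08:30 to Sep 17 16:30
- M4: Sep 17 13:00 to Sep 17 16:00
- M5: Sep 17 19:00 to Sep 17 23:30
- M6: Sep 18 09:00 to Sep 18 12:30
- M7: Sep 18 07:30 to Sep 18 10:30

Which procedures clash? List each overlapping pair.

Sorted by start: M1, M2, M3, M4, M5, M7, M6.
M2 starts after M1 ends, so M1 has no further overlaps.
M3 starts after M2 ends, so M2 has no further overlaps.
M4 starts before M3 ends → M3 and M4 overlap.
M5 starts after M3 ends, so M3 has no further overlaps.
M5 starts after M4 ends, so M4 has no further overlaps.
M7 starts after M5 ends, so M5 has no further overlaps.
M6 starts before M7 ends → M7 and M6 overlap.

M3 & M4, M6 & M7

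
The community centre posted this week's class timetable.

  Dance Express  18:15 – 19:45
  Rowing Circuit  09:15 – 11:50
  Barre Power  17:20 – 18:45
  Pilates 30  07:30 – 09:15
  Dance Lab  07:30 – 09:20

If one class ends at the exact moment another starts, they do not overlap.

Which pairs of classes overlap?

Barre Power & Dance Express, Dance Lab & Pilates 30, Dance Lab & Rowing Circuit

Sorted by start: Pilates 30, Dance Lab, Rowing Circuit, Barre Power, Dance Express.
Dance Lab starts before Pilates 30 ends → Pilates 30 and Dance Lab overlap.
Rowing Circuit starts exactly when Pilates 30 ends (back-to-back, no overlap), so nothing later overlaps Pilates 30 either.
Rowing Circuit starts before Dance Lab ends → Dance Lab and Rowing Circuit overlap.
Barre Power starts after Dance Lab ends, so nothing later overlaps Dance Lab either.
Barre Power starts after Rowing Circuit ends, so nothing later overlaps Rowing Circuit either.
Dance Express starts before Barre Power ends → Barre Power and Dance Express overlap.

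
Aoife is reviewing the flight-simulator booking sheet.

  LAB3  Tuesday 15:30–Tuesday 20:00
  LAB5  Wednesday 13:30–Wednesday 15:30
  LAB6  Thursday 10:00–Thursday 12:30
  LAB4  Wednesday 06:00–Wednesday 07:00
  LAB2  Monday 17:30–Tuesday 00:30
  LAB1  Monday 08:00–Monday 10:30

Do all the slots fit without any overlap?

Yes

Check each pair: they overlap iff neither finishes before the other starts.
Sorted by start: LAB1, LAB2, LAB3, LAB4, LAB5, LAB6.
LAB2 starts after LAB1 ends — done with LAB1.
LAB3 starts after LAB2 ends — done with LAB2.
LAB4 starts after LAB3 ends — done with LAB3.
LAB5 starts after LAB4 ends — done with LAB4.
LAB6 starts after LAB5 ends.
Every pair is clear; the schedule has no overlaps.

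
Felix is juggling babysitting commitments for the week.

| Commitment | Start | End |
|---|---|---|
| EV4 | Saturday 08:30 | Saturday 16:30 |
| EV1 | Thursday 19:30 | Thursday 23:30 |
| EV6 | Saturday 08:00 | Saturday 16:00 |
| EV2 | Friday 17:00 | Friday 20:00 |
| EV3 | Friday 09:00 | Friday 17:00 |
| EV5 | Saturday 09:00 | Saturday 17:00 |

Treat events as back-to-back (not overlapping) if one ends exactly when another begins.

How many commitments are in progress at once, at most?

Sweep the timeline, counting +1 at each start and −1 at each end (ends before starts at a tie):
Thursday 19:30 start EV1 → 1
Thursday 23:30 end EV1 → 0
Friday 09:00 start EV3 → 1
Friday 17:00 end EV3 → 0
Friday 17:00 start EV2 → 1
Friday 20:00 end EV2 → 0
Saturday 08:00 start EV6 → 1
Saturday 08:30 start EV4 → 2
Saturday 09:00 start EV5 → 3
Saturday 16:00 end EV6 → 2
Saturday 16:30 end EV4 → 1
Saturday 17:00 end EV5 → 0
Peak is 3, at Saturday 09:00 (EV4, EV5, EV6).

3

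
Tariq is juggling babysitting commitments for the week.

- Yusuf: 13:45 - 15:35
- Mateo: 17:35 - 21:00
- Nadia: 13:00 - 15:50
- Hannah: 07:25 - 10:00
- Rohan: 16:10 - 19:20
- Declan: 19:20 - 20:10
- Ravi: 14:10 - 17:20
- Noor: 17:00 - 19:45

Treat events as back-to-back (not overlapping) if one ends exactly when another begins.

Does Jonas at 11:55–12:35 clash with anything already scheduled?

Hannah: ends 10:00 at or before Jonas starts 11:55 → clear.
Nadia: starts 13:00 at or after Jonas ends 12:35 → clear.
Yusuf: starts 13:45 at or after Jonas ends 12:35 → clear.
Ravi: starts 14:10 at or after Jonas ends 12:35 → clear.
Rohan: starts 16:10 at or after Jonas ends 12:35 → clear.
Noor: starts 17:00 at or after Jonas ends 12:35 → clear.
Mateo: starts 17:35 at or after Jonas ends 12:35 → clear.
Declan: starts 19:20 at or after Jonas ends 12:35 → clear.

No — it doesn't clash with anything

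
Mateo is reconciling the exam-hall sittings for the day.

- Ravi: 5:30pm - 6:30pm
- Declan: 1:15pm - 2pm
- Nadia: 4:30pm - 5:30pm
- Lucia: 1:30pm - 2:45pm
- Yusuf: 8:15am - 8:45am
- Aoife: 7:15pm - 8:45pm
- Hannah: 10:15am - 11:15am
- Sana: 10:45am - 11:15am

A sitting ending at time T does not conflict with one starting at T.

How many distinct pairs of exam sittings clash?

Two intervals overlap when each starts before the other ends.
Sorted by start: Yusuf, Hannah, Sana, Declan, Lucia, Nadia, Ravi, Aoife.
Hannah starts after Yusuf ends; Yusuf is clear from here.
Sana starts before Hannah ends → Hannah and Sana overlap.
Declan starts after Hannah ends; Hannah is clear from here.
Declan starts after Sana ends; Sana is clear from here.
Lucia starts before Declan ends → Declan and Lucia overlap.
Nadia starts after Declan ends; Declan is clear from here.
Nadia starts after Lucia ends; Lucia is clear from here.
Ravi starts exactly when Nadia ends (back-to-back, no overlap); Nadia is clear from here.
Aoife starts after Ravi ends.
Overlapping pairs: Declan & Lucia, Hannah & Sana — 2 in total.

2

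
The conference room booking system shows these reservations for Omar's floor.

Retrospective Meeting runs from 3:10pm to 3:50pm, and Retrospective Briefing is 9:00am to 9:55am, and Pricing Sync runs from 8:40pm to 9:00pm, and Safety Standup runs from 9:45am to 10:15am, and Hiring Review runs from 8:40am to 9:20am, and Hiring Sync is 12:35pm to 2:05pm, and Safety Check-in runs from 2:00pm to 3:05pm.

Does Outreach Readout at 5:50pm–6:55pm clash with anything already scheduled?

No — it doesn't clash with anything

Hiring Review: ends 9:20am at or before Outreach Readout starts 5:50pm → clear.
Retrospective Briefing: ends 9:55am at or before Outreach Readout starts 5:50pm → clear.
Safety Standup: ends 10:15am at or before Outreach Readout starts 5:50pm → clear.
Hiring Sync: ends 2:05pm at or before Outreach Readout starts 5:50pm → clear.
Safety Check-in: ends 3:05pm at or before Outreach Readout starts 5:50pm → clear.
Retrospective Meeting: ends 3:50pm at or before Outreach Readout starts 5:50pm → clear.
Pricing Sync: starts 8:40pm at or after Outreach Readout ends 6:55pm → clear.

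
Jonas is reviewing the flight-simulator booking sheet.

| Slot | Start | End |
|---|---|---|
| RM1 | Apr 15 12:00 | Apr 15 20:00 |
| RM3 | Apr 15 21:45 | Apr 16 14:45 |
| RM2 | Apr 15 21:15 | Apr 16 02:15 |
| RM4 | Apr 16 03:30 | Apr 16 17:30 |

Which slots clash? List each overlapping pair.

RM2 & RM3, RM3 & RM4

Sorted by start: RM1, RM2, RM3, RM4.
RM2 starts after RM1 ends, so RM1 has no further overlaps.
RM3 starts before RM2 ends → RM2 and RM3 overlap.
RM4 starts after RM2 ends.
RM4 starts before RM3 ends → RM3 and RM4 overlap.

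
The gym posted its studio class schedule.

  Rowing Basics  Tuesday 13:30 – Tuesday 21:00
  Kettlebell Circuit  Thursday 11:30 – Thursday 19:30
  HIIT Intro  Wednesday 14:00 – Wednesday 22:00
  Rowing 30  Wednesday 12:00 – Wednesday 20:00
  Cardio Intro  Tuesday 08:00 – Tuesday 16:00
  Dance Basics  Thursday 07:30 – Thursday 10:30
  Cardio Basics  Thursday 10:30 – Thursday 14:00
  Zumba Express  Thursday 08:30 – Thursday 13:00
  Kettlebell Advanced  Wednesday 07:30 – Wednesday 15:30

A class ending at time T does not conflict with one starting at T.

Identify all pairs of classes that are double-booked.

Cardio Basics & Kettlebell Circuit, Cardio Basics & Zumba Express, Cardio Intro & Rowing Basics, Dance Basics & Zumba Express, HIIT Intro & Kettlebell Advanced, HIIT Intro & Rowing 30, Kettlebell Advanced & Rowing 30, Kettlebell Circuit & Zumba Express

Check each pair: they overlap iff neither finishes before the other starts.
Sorted by start: Cardio Intro, Rowing Basics, Kettlebell Advanced, Rowing 30, HIIT Intro, Dance Basics, Zumba Express, Cardio Basics, Kettlebell Circuit.
Rowing Basics starts before Cardio Intro ends → Cardio Intro and Rowing Basics overlap.
Kettlebell Advanced starts after Cardio Intro ends, so nothing later overlaps Cardio Intro either.
Kettlebell Advanced starts after Rowing Basics ends, so nothing later overlaps Rowing Basics either.
Rowing 30 starts before Kettlebell Advanced ends → Kettlebell Advanced and Rowing 30 overlap.
HIIT Intro starts before Kettlebell Advanced ends → Kettlebell Advanced and HIIT Intro overlap.
Dance Basics starts after Kettlebell Advanced ends, so nothing later overlaps Kettlebell Advanced either.
HIIT Intro starts before Rowing 30 ends → Rowing 30 and HIIT Intro overlap.
Dance Basics starts after Rowing 30 ends, so nothing later overlaps Rowing 30 either.
Dance Basics starts after HIIT Intro ends, so nothing later overlaps HIIT Intro either.
Zumba Express starts before Dance Basics ends → Dance Basics and Zumba Express overlap.
Cardio Basics starts exactly when Dance Basics ends (back-to-back, no overlap), so nothing later overlaps Dance Basics either.
Cardio Basics starts before Zumba Express ends → Zumba Express and Cardio Basics overlap.
Kettlebell Circuit starts before Zumba Express ends → Zumba Express and Kettlebell Circuit overlap.
Kettlebell Circuit starts before Cardio Basics ends → Cardio Basics and Kettlebell Circuit overlap.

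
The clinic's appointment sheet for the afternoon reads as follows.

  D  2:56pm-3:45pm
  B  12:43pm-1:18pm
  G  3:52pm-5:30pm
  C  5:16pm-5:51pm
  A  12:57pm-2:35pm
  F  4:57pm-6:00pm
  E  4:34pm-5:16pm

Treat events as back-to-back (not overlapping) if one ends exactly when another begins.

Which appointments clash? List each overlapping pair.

Check each pair: they overlap iff neither finishes before the other starts.
Sorted by start: B, A, D, G, E, F, C.
A starts before B ends → B and A overlap.
D starts after B ends, so nothing later overlaps B either.
D starts after A ends, so nothing later overlaps A either.
G starts after D ends, so nothing later overlaps D either.
E starts before G ends → G and E overlap.
F starts before G ends → G and F overlap.
C starts before G ends → G and C overlap.
F starts before E ends → E and F overlap.
C starts exactly when E ends (back-to-back, no overlap).
C starts before F ends → F and C overlap.

A & B, C & F, C & G, E & F, E & G, F & G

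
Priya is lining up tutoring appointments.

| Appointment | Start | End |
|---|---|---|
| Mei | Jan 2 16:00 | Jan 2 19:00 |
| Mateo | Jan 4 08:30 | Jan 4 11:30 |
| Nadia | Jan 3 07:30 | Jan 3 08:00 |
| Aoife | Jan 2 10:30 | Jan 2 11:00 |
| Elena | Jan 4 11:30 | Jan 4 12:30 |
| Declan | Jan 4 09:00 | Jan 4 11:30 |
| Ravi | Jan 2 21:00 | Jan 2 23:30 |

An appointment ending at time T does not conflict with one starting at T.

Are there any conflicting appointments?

Yes

Check each pair: they overlap iff neither finishes before the other starts.
Sorted by start: Aoife, Mei, Ravi, Nadia, Mateo, Declan, Elena.
Mei starts after Aoife ends — done with Aoife.
Ravi starts after Mei ends — done with Mei.
Nadia starts after Ravi ends — done with Ravi.
Mateo starts after Nadia ends — done with Nadia.
Declan starts before Mateo ends → Mateo and Declan overlap.
That's a conflict, so the schedule is not conflict-free.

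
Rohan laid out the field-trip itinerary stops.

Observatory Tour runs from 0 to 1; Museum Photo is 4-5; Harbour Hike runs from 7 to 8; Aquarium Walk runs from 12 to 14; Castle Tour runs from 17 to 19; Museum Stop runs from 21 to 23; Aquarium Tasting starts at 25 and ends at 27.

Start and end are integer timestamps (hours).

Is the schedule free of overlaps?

Yes

Sorted by start: Observatory Tour, Museum Photo, Harbour Hike, Aquarium Walk, Castle Tour, Museum Stop, Aquarium Tasting.
Museum Photo starts after Observatory Tour ends — done with Observatory Tour.
Harbour Hike starts after Museum Photo ends — done with Museum Photo.
Aquarium Walk starts after Harbour Hike ends — done with Harbour Hike.
Castle Tour starts after Aquarium Walk ends — done with Aquarium Walk.
Museum Stop starts after Castle Tour ends — done with Castle Tour.
Aquarium Tasting starts after Museum Stop ends.
Every pair is clear; the schedule has no overlaps.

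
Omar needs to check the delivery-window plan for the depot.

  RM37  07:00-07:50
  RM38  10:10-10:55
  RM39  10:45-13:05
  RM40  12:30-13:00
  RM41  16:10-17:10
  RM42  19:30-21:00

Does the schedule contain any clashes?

Two intervals overlap when each starts before the other ends.
Sorted by start: RM37, RM38, RM39, RM40, RM41, RM42.
RM38 starts after RM37 ends, so RM37 has no further overlaps.
RM39 starts before RM38 ends → RM38 and RM39 overlap.
That's a conflict, so the schedule is not conflict-free.

Yes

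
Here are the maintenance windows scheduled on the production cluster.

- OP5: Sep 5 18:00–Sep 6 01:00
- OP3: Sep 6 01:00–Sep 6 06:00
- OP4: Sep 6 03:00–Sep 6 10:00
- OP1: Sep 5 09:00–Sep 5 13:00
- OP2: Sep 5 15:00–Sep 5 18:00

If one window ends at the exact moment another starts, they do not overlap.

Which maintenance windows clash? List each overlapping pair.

OP3 & OP4

Two intervals overlap when each starts before the other ends.
Sorted by start: OP1, OP2, OP5, OP3, OP4.
OP2 starts after OP1 ends, so nothing later overlaps OP1 either.
OP5 starts exactly when OP2 ends (back-to-back, no overlap), so nothing later overlaps OP2 either.
OP3 starts exactly when OP5 ends (back-to-back, no overlap), so nothing later overlaps OP5 either.
OP4 starts before OP3 ends → OP3 and OP4 overlap.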